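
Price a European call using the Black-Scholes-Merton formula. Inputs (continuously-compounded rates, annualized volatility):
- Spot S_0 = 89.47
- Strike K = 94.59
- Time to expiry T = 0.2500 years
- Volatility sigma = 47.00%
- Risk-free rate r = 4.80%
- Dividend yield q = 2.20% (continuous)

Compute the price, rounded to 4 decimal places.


Answer: Price = 6.4762

Derivation:
d1 = (ln(S/K) + (r - q + 0.5*sigma^2) * T) / (sigma * sqrt(T)) = -0.09164208
d2 = d1 - sigma * sqrt(T) = -0.32664208
exp(-rT) = 0.98807171; exp(-qT) = 0.99451510
C = S_0 * exp(-qT) * N(d1) - K * exp(-rT) * N(d2)
N(d1) = 0.46349121; N(d2) = 0.37196931
C = 89.4700 * 0.99451510 * 0.46349121 - 94.5900 * 0.98807171 * 0.37196931 = 6.4762


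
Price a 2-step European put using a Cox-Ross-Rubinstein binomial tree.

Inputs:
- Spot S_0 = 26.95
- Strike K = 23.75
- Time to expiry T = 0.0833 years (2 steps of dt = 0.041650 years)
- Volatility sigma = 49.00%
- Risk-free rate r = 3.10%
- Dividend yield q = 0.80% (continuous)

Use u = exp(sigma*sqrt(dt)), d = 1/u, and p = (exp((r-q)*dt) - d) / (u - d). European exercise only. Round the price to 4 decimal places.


dt = T/N = 0.041650
u = exp(sigma*sqrt(dt)) = 1.105172; d = 1/u = 0.904837
p = (exp((r-q)*dt) - d) / (u - d) = 0.479805
Discount per step: exp(-r*dt) = 0.998710
Stock lattice S(k, i) with i counting down-moves:
  k=0: S(0,0) = 26.9500
  k=1: S(1,0) = 29.7844; S(1,1) = 24.3853
  k=2: S(2,0) = 32.9169; S(2,1) = 26.9500; S(2,2) = 22.0648
Terminal payoffs V(N, i) = max(K - S_T, 0):
  V(2,0) = 0.000000; V(2,1) = 0.000000; V(2,2) = 1.685243
Backward induction: V(k, i) = exp(-r*dt) * [p * V(k+1, i) + (1-p) * V(k+1, i+1)].
  V(1,0) = exp(-r*dt) * [p*0.000000 + (1-p)*0.000000] = 0.000000
  V(1,1) = exp(-r*dt) * [p*0.000000 + (1-p)*1.685243] = 0.875524
  V(0,0) = exp(-r*dt) * [p*0.000000 + (1-p)*0.875524] = 0.454856

Answer: Price = V(0,0) = 0.4549


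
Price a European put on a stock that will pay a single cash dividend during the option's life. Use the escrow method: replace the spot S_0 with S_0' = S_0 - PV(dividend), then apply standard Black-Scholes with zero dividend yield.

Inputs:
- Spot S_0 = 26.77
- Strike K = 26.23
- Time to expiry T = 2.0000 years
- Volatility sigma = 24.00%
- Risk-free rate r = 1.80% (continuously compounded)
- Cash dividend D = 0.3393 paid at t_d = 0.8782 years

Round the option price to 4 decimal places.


PV(D) = D * exp(-r * t_d) = 0.3393 * 0.98431668 = 0.33397865
S_0' = S_0 - PV(D) = 26.7700 - 0.33397865 = 26.43602135
d1 = (ln(S_0'/K) + (r + sigma^2/2)*T) / (sigma*sqrt(T)) = 0.29882253
d2 = d1 - sigma*sqrt(T) = -0.04058872
exp(-rT) = 0.96464029
N(-d1) = 0.38253773; N(-d2) = 0.51618811
P = K * exp(-rT) * N(-d2) - S_0' * N(-d1) = 26.2300 * 0.96464029 * 0.51618811 - 26.43602135 * 0.38253773 = 2.9481

Answer: Price = 2.9481


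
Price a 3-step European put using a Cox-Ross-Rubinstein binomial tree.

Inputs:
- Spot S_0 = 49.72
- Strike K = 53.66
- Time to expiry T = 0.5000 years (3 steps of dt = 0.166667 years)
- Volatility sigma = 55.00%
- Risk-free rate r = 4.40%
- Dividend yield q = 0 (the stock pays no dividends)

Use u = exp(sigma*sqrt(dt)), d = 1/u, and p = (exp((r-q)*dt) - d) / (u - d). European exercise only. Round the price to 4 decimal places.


dt = T/N = 0.166667
u = exp(sigma*sqrt(dt)) = 1.251742; d = 1/u = 0.798886
p = (exp((r-q)*dt) - d) / (u - d) = 0.460354
Discount per step: exp(-r*dt) = 0.992693
Stock lattice S(k, i) with i counting down-moves:
  k=0: S(0,0) = 49.7200
  k=1: S(1,0) = 62.2366; S(1,1) = 39.7206
  k=2: S(2,0) = 77.9042; S(2,1) = 49.7200; S(2,2) = 31.7323
  k=3: S(3,0) = 97.5160; S(3,1) = 62.2366; S(3,2) = 39.7206; S(3,3) = 25.3505
Terminal payoffs V(N, i) = max(K - S_T, 0):
  V(3,0) = 0.000000; V(3,1) = 0.000000; V(3,2) = 13.939370; V(3,3) = 28.309522
Backward induction: V(k, i) = exp(-r*dt) * [p * V(k+1, i) + (1-p) * V(k+1, i+1)].
  V(2,0) = exp(-r*dt) * [p*0.000000 + (1-p)*0.000000] = 0.000000
  V(2,1) = exp(-r*dt) * [p*0.000000 + (1-p)*13.939370] = 7.467369
  V(2,2) = exp(-r*dt) * [p*13.939370 + (1-p)*28.309522] = 21.535663
  V(1,0) = exp(-r*dt) * [p*0.000000 + (1-p)*7.467369] = 4.000296
  V(1,1) = exp(-r*dt) * [p*7.467369 + (1-p)*21.535663] = 14.949243
  V(0,0) = exp(-r*dt) * [p*4.000296 + (1-p)*14.949243] = 9.836457

Answer: Price = V(0,0) = 9.8365


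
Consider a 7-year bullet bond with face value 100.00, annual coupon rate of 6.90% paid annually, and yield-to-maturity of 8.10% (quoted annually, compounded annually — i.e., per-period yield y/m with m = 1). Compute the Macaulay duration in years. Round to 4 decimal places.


Answer: Macaulay duration = 5.7363 years

Derivation:
Coupon per period c = face * coupon_rate / m = 6.900000
Periods per year m = 1; per-period yield y/m = 0.081000
Number of cashflows N = 7
Cashflows (t years, CF_t, discount factor 1/(1+y/m)^(m*t), PV):
  t = 1.0000: CF_t = 6.900000, DF = 0.925069, PV = 6.382979
  t = 2.0000: CF_t = 6.900000, DF = 0.855753, PV = 5.904698
  t = 3.0000: CF_t = 6.900000, DF = 0.791631, PV = 5.462255
  t = 4.0000: CF_t = 6.900000, DF = 0.732314, PV = 5.052965
  t = 5.0000: CF_t = 6.900000, DF = 0.677441, PV = 4.674343
  t = 6.0000: CF_t = 6.900000, DF = 0.626680, PV = 4.324092
  t = 7.0000: CF_t = 106.900000, DF = 0.579722, PV = 61.972333
Price P = sum_t PV_t = 93.773666
Macaulay numerator sum_t t * PV_t:
  t * PV_t at t = 1.0000: 6.382979
  t * PV_t at t = 2.0000: 11.809396
  t * PV_t at t = 3.0000: 16.386766
  t * PV_t at t = 4.0000: 20.211861
  t * PV_t at t = 5.0000: 23.371717
  t * PV_t at t = 6.0000: 25.944552
  t * PV_t at t = 7.0000: 433.806333
Macaulay duration D = (sum_t t * PV_t) / P = 537.913605 / 93.773666 = 5.736297


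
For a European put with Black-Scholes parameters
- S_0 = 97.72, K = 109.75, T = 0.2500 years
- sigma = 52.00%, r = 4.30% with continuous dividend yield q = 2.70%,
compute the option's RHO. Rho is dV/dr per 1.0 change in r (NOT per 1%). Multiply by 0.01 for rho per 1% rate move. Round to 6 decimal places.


d1 = -0.3011492522; d2 = -0.5611492522
phi(d1) = 0.3812560931; exp(-qT) = 0.9932727301; exp(-rT) = 0.9893075748
N(-d2) = 0.7126521026
Rho = -K*T*exp(-rT)*N(-d2) = -109.7500 * 0.2500 * 0.9893075748 * 0.7126521026 = -19.344319

Answer: Rho = -19.344319


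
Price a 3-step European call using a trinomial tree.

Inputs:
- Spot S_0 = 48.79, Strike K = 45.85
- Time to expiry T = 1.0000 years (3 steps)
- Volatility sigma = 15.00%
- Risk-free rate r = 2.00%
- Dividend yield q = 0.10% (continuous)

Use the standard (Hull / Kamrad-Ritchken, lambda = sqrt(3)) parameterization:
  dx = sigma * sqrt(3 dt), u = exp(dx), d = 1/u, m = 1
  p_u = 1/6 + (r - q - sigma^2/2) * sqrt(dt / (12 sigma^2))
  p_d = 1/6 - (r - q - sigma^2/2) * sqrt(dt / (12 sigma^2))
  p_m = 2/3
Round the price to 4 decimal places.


Answer: Price = V(0,0) = 5.1772

Derivation:
dt = T/N = 0.333333; dx = sigma*sqrt(3*dt) = 0.150000
u = exp(dx) = 1.161834; d = 1/u = 0.860708
p_u = 0.175278, p_m = 0.666667, p_d = 0.158056
Discount per step: exp(-r*dt) = 0.993356
Stock lattice S(k, j) with j the centered position index:
  k=0: S(0,+0) = 48.7900
  k=1: S(1,-1) = 41.9939; S(1,+0) = 48.7900; S(1,+1) = 56.6859
  k=2: S(2,-2) = 36.1445; S(2,-1) = 41.9939; S(2,+0) = 48.7900; S(2,+1) = 56.6859; S(2,+2) = 65.8596
  k=3: S(3,-3) = 31.1099; S(3,-2) = 36.1445; S(3,-1) = 41.9939; S(3,+0) = 48.7900; S(3,+1) = 56.6859; S(3,+2) = 65.8596; S(3,+3) = 76.5180
Terminal payoffs V(N, j) = max(S_T - K, 0):
  V(3,-3) = 0.000000; V(3,-2) = 0.000000; V(3,-1) = 0.000000; V(3,+0) = 2.940000; V(3,+1) = 10.835893; V(3,+2) = 20.009611; V(3,+3) = 30.667952
Backward induction: V(k, j) = exp(-r*dt) * [p_u * V(k+1, j+1) + p_m * V(k+1, j) + p_d * V(k+1, j-1)]
  V(2,-2) = exp(-r*dt) * [p_u*0.000000 + p_m*0.000000 + p_d*0.000000] = 0.000000
  V(2,-1) = exp(-r*dt) * [p_u*2.940000 + p_m*0.000000 + p_d*0.000000] = 0.511893
  V(2,+0) = exp(-r*dt) * [p_u*10.835893 + p_m*2.940000 + p_d*0.000000] = 3.833648
  V(2,+1) = exp(-r*dt) * [p_u*20.009611 + p_m*10.835893 + p_d*2.940000] = 11.121461
  V(2,+2) = exp(-r*dt) * [p_u*30.667952 + p_m*20.009611 + p_d*10.835893] = 20.292092
  V(1,-1) = exp(-r*dt) * [p_u*3.833648 + p_m*0.511893 + p_d*0.000000] = 1.006483
  V(1,+0) = exp(-r*dt) * [p_u*11.121461 + p_m*3.833648 + p_d*0.511893] = 4.555546
  V(1,+1) = exp(-r*dt) * [p_u*20.292092 + p_m*11.121461 + p_d*3.833648] = 11.500066
  V(0,+0) = exp(-r*dt) * [p_u*11.500066 + p_m*4.555546 + p_d*1.006483] = 5.177187


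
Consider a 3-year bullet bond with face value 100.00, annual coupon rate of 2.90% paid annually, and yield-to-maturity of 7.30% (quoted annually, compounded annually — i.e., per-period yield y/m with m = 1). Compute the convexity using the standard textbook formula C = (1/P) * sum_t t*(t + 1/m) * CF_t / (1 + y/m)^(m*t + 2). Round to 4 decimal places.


Answer: Convexity = 10.0092

Derivation:
Coupon per period c = face * coupon_rate / m = 2.900000
Periods per year m = 1; per-period yield y/m = 0.073000
Number of cashflows N = 3
Cashflows (t years, CF_t, discount factor 1/(1+y/m)^(m*t), PV):
  t = 1.0000: CF_t = 2.900000, DF = 0.931966, PV = 2.702703
  t = 2.0000: CF_t = 2.900000, DF = 0.868561, PV = 2.518828
  t = 3.0000: CF_t = 102.900000, DF = 0.809470, PV = 83.294478
Price P = sum_t PV_t = 88.516009
Convexity numerator sum_t t*(t + 1/m) * CF_t / (1+y/m)^(m*t + 2):
  t = 1.0000: term = 4.694927
  t = 2.0000: term = 13.126543
  t = 3.0000: term = 868.156480
Convexity = (1/P) * sum = 885.977949 / 88.516009 = 10.009240


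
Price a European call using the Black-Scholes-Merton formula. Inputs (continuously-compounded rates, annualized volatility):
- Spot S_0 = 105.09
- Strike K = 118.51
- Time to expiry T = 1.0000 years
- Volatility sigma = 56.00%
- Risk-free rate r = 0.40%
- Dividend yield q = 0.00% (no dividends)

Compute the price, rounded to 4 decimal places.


d1 = (ln(S/K) + (r - q + 0.5*sigma^2) * T) / (sigma * sqrt(T)) = 0.07253532
d2 = d1 - sigma * sqrt(T) = -0.48746468
exp(-rT) = 0.99600799; exp(-qT) = 1.00000000
C = S_0 * exp(-qT) * N(d1) - K * exp(-rT) * N(d2)
N(d1) = 0.52891205; N(d2) = 0.31296453
C = 105.0900 * 1.00000000 * 0.52891205 - 118.5100 * 0.99600799 * 0.31296453 = 18.6420

Answer: Price = 18.6420


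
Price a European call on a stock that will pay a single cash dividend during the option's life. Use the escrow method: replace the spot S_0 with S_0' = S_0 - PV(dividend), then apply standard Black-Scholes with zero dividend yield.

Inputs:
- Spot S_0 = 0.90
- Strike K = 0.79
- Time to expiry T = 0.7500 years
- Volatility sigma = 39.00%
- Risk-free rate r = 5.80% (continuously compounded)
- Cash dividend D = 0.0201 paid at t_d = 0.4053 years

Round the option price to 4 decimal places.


PV(D) = D * exp(-r * t_d) = 0.0201 * 0.97676675 = 0.01963301
S_0' = S_0 - PV(D) = 0.9000 - 0.01963301 = 0.88036699
d1 = (ln(S_0'/K) + (r + sigma^2/2)*T) / (sigma*sqrt(T)) = 0.61833742
d2 = d1 - sigma*sqrt(T) = 0.28058752
exp(-rT) = 0.95743255
N(d1) = 0.73182353; N(d2) = 0.61048660
C = S_0' * N(d1) - K * exp(-rT) * N(d2) = 0.88036699 * 0.73182353 - 0.7900 * 0.95743255 * 0.61048660 = 0.1825

Answer: Price = 0.1825


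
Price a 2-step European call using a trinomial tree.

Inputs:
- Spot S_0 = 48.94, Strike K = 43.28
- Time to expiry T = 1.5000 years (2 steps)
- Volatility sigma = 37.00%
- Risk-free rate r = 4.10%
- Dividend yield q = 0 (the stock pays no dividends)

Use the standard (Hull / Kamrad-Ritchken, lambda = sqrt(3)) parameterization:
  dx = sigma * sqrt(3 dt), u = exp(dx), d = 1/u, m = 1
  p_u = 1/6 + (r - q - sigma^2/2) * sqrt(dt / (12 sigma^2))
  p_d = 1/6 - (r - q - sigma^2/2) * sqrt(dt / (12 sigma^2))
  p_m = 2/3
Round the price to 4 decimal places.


dt = T/N = 0.750000; dx = sigma*sqrt(3*dt) = 0.555000
u = exp(dx) = 1.741941; d = 1/u = 0.574072
p_u = 0.148119, p_m = 0.666667, p_d = 0.185214
Discount per step: exp(-r*dt) = 0.969718
Stock lattice S(k, j) with j the centered position index:
  k=0: S(0,+0) = 48.9400
  k=1: S(1,-1) = 28.0951; S(1,+0) = 48.9400; S(1,+1) = 85.2506
  k=2: S(2,-2) = 16.1286; S(2,-1) = 28.0951; S(2,+0) = 48.9400; S(2,+1) = 85.2506; S(2,+2) = 148.5015
Terminal payoffs V(N, j) = max(S_T - K, 0):
  V(2,-2) = 0.000000; V(2,-1) = 0.000000; V(2,+0) = 5.660000; V(2,+1) = 41.970592; V(2,+2) = 105.221500
Backward induction: V(k, j) = exp(-r*dt) * [p_u * V(k+1, j+1) + p_m * V(k+1, j) + p_d * V(k+1, j-1)]
  V(1,-1) = exp(-r*dt) * [p_u*5.660000 + p_m*0.000000 + p_d*0.000000] = 0.812969
  V(1,+0) = exp(-r*dt) * [p_u*41.970592 + p_m*5.660000 + p_d*0.000000] = 9.687474
  V(1,+1) = exp(-r*dt) * [p_u*105.221500 + p_m*41.970592 + p_d*5.660000] = 43.263044
  V(0,+0) = exp(-r*dt) * [p_u*43.263044 + p_m*9.687474 + p_d*0.812969] = 12.622803

Answer: Price = V(0,0) = 12.6228


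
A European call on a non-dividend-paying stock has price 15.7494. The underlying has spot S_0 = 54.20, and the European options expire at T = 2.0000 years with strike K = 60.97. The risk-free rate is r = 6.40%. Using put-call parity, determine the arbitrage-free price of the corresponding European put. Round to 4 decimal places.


Put-call parity: C - P = S_0 * exp(-qT) - K * exp(-rT).
S_0 * exp(-qT) = 54.2000 * 1.00000000 = 54.20000000
K * exp(-rT) = 60.9700 * 0.87985338 = 53.64466053
P = C - S*exp(-qT) + K*exp(-rT)
P = 15.7494 - 54.20000000 + 53.64466053 = 15.1941

Answer: Put price = 15.1941


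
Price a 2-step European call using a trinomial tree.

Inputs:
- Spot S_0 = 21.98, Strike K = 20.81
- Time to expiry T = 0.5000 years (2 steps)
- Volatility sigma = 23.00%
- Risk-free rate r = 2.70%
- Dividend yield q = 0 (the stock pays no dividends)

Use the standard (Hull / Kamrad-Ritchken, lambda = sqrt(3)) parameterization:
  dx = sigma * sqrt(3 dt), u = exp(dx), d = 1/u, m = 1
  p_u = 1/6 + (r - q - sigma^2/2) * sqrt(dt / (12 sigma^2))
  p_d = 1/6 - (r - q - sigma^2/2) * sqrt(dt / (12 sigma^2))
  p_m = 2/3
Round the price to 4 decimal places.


Answer: Price = V(0,0) = 2.2268

Derivation:
dt = T/N = 0.250000; dx = sigma*sqrt(3*dt) = 0.199186
u = exp(dx) = 1.220409; d = 1/u = 0.819398
p_u = 0.167012, p_m = 0.666667, p_d = 0.166322
Discount per step: exp(-r*dt) = 0.993273
Stock lattice S(k, j) with j the centered position index:
  k=0: S(0,+0) = 21.9800
  k=1: S(1,-1) = 18.0104; S(1,+0) = 21.9800; S(1,+1) = 26.8246
  k=2: S(2,-2) = 14.7576; S(2,-1) = 18.0104; S(2,+0) = 21.9800; S(2,+1) = 26.8246; S(2,+2) = 32.7370
Terminal payoffs V(N, j) = max(S_T - K, 0):
  V(2,-2) = 0.000000; V(2,-1) = 0.000000; V(2,+0) = 1.170000; V(2,+1) = 6.014584; V(2,+2) = 11.926957
Backward induction: V(k, j) = exp(-r*dt) * [p_u * V(k+1, j+1) + p_m * V(k+1, j) + p_d * V(k+1, j-1)]
  V(1,-1) = exp(-r*dt) * [p_u*1.170000 + p_m*0.000000 + p_d*0.000000] = 0.194089
  V(1,+0) = exp(-r*dt) * [p_u*6.014584 + p_m*1.170000 + p_d*0.000000] = 1.772502
  V(1,+1) = exp(-r*dt) * [p_u*11.926957 + p_m*6.014584 + p_d*1.170000] = 6.154578
  V(0,+0) = exp(-r*dt) * [p_u*6.154578 + p_m*1.772502 + p_d*0.194089] = 2.226755


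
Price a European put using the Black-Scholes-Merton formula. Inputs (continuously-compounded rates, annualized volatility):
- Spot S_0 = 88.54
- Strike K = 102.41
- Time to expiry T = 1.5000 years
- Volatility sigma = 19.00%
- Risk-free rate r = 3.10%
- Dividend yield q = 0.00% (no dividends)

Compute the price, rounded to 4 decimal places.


Answer: Price = 14.0019

Derivation:
d1 = (ln(S/K) + (r - q + 0.5*sigma^2) * T) / (sigma * sqrt(T)) = -0.30921558
d2 = d1 - sigma * sqrt(T) = -0.54191710
exp(-rT) = 0.95456456; exp(-qT) = 1.00000000
P = K * exp(-rT) * N(-d2) - S_0 * exp(-qT) * N(-d1)
N(-d1) = 0.62142123; N(-d2) = 0.70606219
P = 102.4100 * 0.95456456 * 0.70606219 - 88.5400 * 1.00000000 * 0.62142123 = 14.0019


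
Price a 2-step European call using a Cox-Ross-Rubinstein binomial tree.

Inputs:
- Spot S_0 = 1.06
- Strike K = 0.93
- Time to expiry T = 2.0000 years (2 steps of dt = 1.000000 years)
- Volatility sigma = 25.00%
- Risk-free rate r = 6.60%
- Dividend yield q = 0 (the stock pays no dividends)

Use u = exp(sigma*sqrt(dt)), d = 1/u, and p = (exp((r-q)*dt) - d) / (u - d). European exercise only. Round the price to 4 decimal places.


dt = T/N = 1.000000
u = exp(sigma*sqrt(dt)) = 1.284025; d = 1/u = 0.778801
p = (exp((r-q)*dt) - d) / (u - d) = 0.572866
Discount per step: exp(-r*dt) = 0.936131
Stock lattice S(k, i) with i counting down-moves:
  k=0: S(0,0) = 1.0600
  k=1: S(1,0) = 1.3611; S(1,1) = 0.8255
  k=2: S(2,0) = 1.7476; S(2,1) = 1.0600; S(2,2) = 0.6429
Terminal payoffs V(N, i) = max(S_T - K, 0):
  V(2,0) = 0.817645; V(2,1) = 0.130000; V(2,2) = 0.000000
Backward induction: V(k, i) = exp(-r*dt) * [p * V(k+1, i) + (1-p) * V(k+1, i+1)].
  V(1,0) = exp(-r*dt) * [p*0.817645 + (1-p)*0.130000] = 0.490465
  V(1,1) = exp(-r*dt) * [p*0.130000 + (1-p)*0.000000] = 0.069716
  V(0,0) = exp(-r*dt) * [p*0.490465 + (1-p)*0.069716] = 0.290902

Answer: Price = V(0,0) = 0.2909


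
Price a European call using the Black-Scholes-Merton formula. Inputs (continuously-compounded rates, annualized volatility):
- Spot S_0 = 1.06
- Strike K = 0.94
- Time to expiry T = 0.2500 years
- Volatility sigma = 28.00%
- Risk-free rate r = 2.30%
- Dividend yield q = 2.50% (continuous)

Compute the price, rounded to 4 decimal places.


d1 = (ln(S/K) + (r - q + 0.5*sigma^2) * T) / (sigma * sqrt(T)) = 0.92460223
d2 = d1 - sigma * sqrt(T) = 0.78460223
exp(-rT) = 0.99426650; exp(-qT) = 0.99376949
C = S_0 * exp(-qT) * N(d1) - K * exp(-rT) * N(d2)
N(d1) = 0.82241357; N(d2) = 0.78365659
C = 1.0600 * 0.99376949 * 0.82241357 - 0.9400 * 0.99426650 * 0.78365659 = 0.1339

Answer: Price = 0.1339


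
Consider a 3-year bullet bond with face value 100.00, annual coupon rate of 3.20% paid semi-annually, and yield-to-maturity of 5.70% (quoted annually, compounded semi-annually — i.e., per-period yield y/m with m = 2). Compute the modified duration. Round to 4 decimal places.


Answer: Modified duration = 2.7995

Derivation:
Coupon per period c = face * coupon_rate / m = 1.600000
Periods per year m = 2; per-period yield y/m = 0.028500
Number of cashflows N = 6
Cashflows (t years, CF_t, discount factor 1/(1+y/m)^(m*t), PV):
  t = 0.5000: CF_t = 1.600000, DF = 0.972290, PV = 1.555664
  t = 1.0000: CF_t = 1.600000, DF = 0.945347, PV = 1.512556
  t = 1.5000: CF_t = 1.600000, DF = 0.919152, PV = 1.470642
  t = 2.0000: CF_t = 1.600000, DF = 0.893682, PV = 1.429891
  t = 2.5000: CF_t = 1.600000, DF = 0.868917, PV = 1.390268
  t = 3.0000: CF_t = 101.600000, DF = 0.844840, PV = 85.835696
Price P = sum_t PV_t = 93.194716
First compute Macaulay numerator sum_t t * PV_t:
  t * PV_t at t = 0.5000: 0.777832
  t * PV_t at t = 1.0000: 1.512556
  t * PV_t at t = 1.5000: 2.205964
  t * PV_t at t = 2.0000: 2.859781
  t * PV_t at t = 2.5000: 3.475670
  t * PV_t at t = 3.0000: 257.507087
Macaulay duration D = 268.338889 / 93.194716 = 2.879336
Modified duration = D / (1 + y/m) = 2.879336 / (1 + 0.028500) = 2.799549


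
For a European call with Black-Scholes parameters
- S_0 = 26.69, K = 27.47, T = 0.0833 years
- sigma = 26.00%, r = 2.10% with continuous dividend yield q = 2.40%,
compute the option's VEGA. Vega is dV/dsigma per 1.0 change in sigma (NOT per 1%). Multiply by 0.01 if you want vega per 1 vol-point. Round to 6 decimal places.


Answer: Vega = 2.885104

Derivation:
d1 = -0.3496763596; d2 = -0.4247168820
phi(d1) = 0.3752828347; exp(-qT) = 0.9980027971; exp(-rT) = 0.9982522291
Vega = S * exp(-qT) * phi(d1) * sqrt(T) = 26.6900 * 0.9980027971 * 0.3752828347 * 0.2886173938 = 2.885104


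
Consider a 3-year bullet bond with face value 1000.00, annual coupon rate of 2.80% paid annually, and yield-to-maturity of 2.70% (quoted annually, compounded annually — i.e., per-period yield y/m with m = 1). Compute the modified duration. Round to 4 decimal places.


Coupon per period c = face * coupon_rate / m = 28.000000
Periods per year m = 1; per-period yield y/m = 0.027000
Number of cashflows N = 3
Cashflows (t years, CF_t, discount factor 1/(1+y/m)^(m*t), PV):
  t = 1.0000: CF_t = 28.000000, DF = 0.973710, PV = 27.263875
  t = 2.0000: CF_t = 28.000000, DF = 0.948111, PV = 26.547104
  t = 3.0000: CF_t = 1028.000000, DF = 0.923185, PV = 949.034027
Price P = sum_t PV_t = 1002.845006
First compute Macaulay numerator sum_t t * PV_t:
  t * PV_t at t = 1.0000: 27.263875
  t * PV_t at t = 2.0000: 53.094207
  t * PV_t at t = 3.0000: 2847.102080
Macaulay duration D = 2927.460162 / 1002.845006 = 2.919155
Modified duration = D / (1 + y/m) = 2.919155 / (1 + 0.027000) = 2.842410

Answer: Modified duration = 2.8424


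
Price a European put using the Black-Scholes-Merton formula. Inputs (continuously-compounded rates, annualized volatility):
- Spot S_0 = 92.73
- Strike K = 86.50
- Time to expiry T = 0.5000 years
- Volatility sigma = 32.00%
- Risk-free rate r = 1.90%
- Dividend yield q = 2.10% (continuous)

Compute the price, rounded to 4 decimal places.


Answer: Price = 5.3145

Derivation:
d1 = (ln(S/K) + (r - q + 0.5*sigma^2) * T) / (sigma * sqrt(T)) = 0.41607768
d2 = d1 - sigma * sqrt(T) = 0.18980351
exp(-rT) = 0.99054498; exp(-qT) = 0.98955493
P = K * exp(-rT) * N(-d2) - S_0 * exp(-qT) * N(-d1)
N(-d1) = 0.33867658; N(-d2) = 0.42473155
P = 86.5000 * 0.99054498 * 0.42473155 - 92.7300 * 0.98955493 * 0.33867658 = 5.3145


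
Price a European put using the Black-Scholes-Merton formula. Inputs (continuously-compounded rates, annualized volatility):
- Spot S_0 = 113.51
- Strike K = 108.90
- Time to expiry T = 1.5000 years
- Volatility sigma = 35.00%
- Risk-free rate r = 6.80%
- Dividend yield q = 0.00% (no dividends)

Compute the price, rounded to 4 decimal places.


d1 = (ln(S/K) + (r - q + 0.5*sigma^2) * T) / (sigma * sqrt(T)) = 0.54900276
d2 = d1 - sigma * sqrt(T) = 0.12034205
exp(-rT) = 0.90302955; exp(-qT) = 1.00000000
P = K * exp(-rT) * N(-d2) - S_0 * exp(-qT) * N(-d1)
N(-d1) = 0.29150178; N(-d2) = 0.45210610
P = 108.9000 * 0.90302955 * 0.45210610 - 113.5100 * 1.00000000 * 0.29150178 = 11.3717

Answer: Price = 11.3717


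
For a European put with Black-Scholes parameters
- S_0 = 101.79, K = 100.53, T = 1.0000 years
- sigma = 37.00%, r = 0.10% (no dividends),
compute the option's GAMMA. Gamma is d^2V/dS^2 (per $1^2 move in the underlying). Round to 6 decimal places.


d1 = 0.2213666947; d2 = -0.1486333053
phi(d1) = 0.3892863297; exp(-qT) = 1.0000000000; exp(-rT) = 0.9990004998
Gamma = exp(-qT) * phi(d1) / (S * sigma * sqrt(T)) = 1.0000000000 * 0.3892863297 / (101.7900 * 0.3700 * 1.0000000000) = 0.010336

Answer: Gamma = 0.010336


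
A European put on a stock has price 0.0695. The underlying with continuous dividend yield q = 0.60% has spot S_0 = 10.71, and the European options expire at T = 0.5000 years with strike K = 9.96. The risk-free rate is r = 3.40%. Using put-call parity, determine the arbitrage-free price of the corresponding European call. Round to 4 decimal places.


Put-call parity: C - P = S_0 * exp(-qT) - K * exp(-rT).
S_0 * exp(-qT) = 10.7100 * 0.99700450 = 10.67791815
K * exp(-rT) = 9.9600 * 0.98314368 = 9.79211110
C = P + S*exp(-qT) - K*exp(-rT)
C = 0.0695 + 10.67791815 - 9.79211110 = 0.9553

Answer: Call price = 0.9553


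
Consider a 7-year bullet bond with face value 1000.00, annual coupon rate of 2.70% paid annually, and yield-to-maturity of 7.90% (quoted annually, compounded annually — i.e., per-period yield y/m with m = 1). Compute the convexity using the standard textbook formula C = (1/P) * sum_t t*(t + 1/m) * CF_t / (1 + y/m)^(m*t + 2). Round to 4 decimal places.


Answer: Convexity = 42.3296

Derivation:
Coupon per period c = face * coupon_rate / m = 27.000000
Periods per year m = 1; per-period yield y/m = 0.079000
Number of cashflows N = 7
Cashflows (t years, CF_t, discount factor 1/(1+y/m)^(m*t), PV):
  t = 1.0000: CF_t = 27.000000, DF = 0.926784, PV = 25.023170
  t = 2.0000: CF_t = 27.000000, DF = 0.858929, PV = 23.191075
  t = 3.0000: CF_t = 27.000000, DF = 0.796041, PV = 21.493118
  t = 4.0000: CF_t = 27.000000, DF = 0.737758, PV = 19.919479
  t = 5.0000: CF_t = 27.000000, DF = 0.683743, PV = 18.461056
  t = 6.0000: CF_t = 27.000000, DF = 0.633682, PV = 17.109412
  t = 7.0000: CF_t = 1027.000000, DF = 0.587286, PV = 603.143054
Price P = sum_t PV_t = 728.340365
Convexity numerator sum_t t*(t + 1/m) * CF_t / (1+y/m)^(m*t + 2):
  t = 1.0000: term = 42.986237
  t = 2.0000: term = 119.516877
  t = 3.0000: term = 221.532673
  t = 4.0000: term = 342.188249
  t = 5.0000: term = 475.701922
  t = 6.0000: term = 617.222142
  t = 7.0000: term = 29011.184998
Convexity = (1/P) * sum = 30830.333096 / 728.340365 = 42.329568


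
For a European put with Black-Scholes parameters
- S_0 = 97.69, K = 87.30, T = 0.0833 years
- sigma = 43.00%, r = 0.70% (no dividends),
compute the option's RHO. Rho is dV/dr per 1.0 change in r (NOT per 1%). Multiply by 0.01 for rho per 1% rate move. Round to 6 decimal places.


Answer: Rho = -1.439170

Derivation:
d1 = 0.9728250716; d2 = 0.8487195923
phi(d1) = 0.2485446322; exp(-qT) = 1.0000000000; exp(-rT) = 0.9994170700
N(-d2) = 0.1980186708
Rho = -K*T*exp(-rT)*N(-d2) = -87.3000 * 0.0833 * 0.9994170700 * 0.1980186708 = -1.439170


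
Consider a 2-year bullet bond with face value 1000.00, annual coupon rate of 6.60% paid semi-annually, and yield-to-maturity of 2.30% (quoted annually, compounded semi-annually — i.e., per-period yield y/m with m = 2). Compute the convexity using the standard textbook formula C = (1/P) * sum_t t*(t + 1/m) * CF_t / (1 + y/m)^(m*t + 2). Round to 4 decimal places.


Coupon per period c = face * coupon_rate / m = 33.000000
Periods per year m = 2; per-period yield y/m = 0.011500
Number of cashflows N = 4
Cashflows (t years, CF_t, discount factor 1/(1+y/m)^(m*t), PV):
  t = 0.5000: CF_t = 33.000000, DF = 0.988631, PV = 32.624815
  t = 1.0000: CF_t = 33.000000, DF = 0.977391, PV = 32.253895
  t = 1.5000: CF_t = 33.000000, DF = 0.966279, PV = 31.887192
  t = 2.0000: CF_t = 1033.000000, DF = 0.955293, PV = 986.817342
Price P = sum_t PV_t = 1083.583244
Convexity numerator sum_t t*(t + 1/m) * CF_t / (1+y/m)^(m*t + 2):
  t = 0.5000: term = 15.943596
  t = 1.0000: term = 47.286988
  t = 1.5000: term = 93.498740
  t = 2.0000: term = 4822.530724
Convexity = (1/P) * sum = 4979.260048 / 1083.583244 = 4.595180

Answer: Convexity = 4.5952


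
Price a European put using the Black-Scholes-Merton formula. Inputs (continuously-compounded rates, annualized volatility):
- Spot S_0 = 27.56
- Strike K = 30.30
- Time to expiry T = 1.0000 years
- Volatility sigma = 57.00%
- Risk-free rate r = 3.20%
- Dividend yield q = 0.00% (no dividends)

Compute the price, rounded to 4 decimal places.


Answer: Price = 7.3141

Derivation:
d1 = (ln(S/K) + (r - q + 0.5*sigma^2) * T) / (sigma * sqrt(T)) = 0.17485567
d2 = d1 - sigma * sqrt(T) = -0.39514433
exp(-rT) = 0.96850658; exp(-qT) = 1.00000000
P = K * exp(-rT) * N(-d2) - S_0 * exp(-qT) * N(-d1)
N(-d1) = 0.43059652; N(-d2) = 0.65363181
P = 30.3000 * 0.96850658 * 0.65363181 - 27.5600 * 1.00000000 * 0.43059652 = 7.3141


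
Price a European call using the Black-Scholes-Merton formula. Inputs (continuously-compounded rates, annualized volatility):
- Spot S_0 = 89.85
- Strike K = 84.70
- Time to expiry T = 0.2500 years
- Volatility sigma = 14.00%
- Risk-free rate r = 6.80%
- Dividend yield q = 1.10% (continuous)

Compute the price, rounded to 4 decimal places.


Answer: Price = 6.7913

Derivation:
d1 = (ln(S/K) + (r - q + 0.5*sigma^2) * T) / (sigma * sqrt(T)) = 1.08180017
d2 = d1 - sigma * sqrt(T) = 1.01180017
exp(-rT) = 0.98314368; exp(-qT) = 0.99725378
C = S_0 * exp(-qT) * N(d1) - K * exp(-rT) * N(d2)
N(d1) = 0.86032933; N(d2) = 0.84418319
C = 89.8500 * 0.99725378 * 0.86032933 - 84.7000 * 0.98314368 * 0.84418319 = 6.7913


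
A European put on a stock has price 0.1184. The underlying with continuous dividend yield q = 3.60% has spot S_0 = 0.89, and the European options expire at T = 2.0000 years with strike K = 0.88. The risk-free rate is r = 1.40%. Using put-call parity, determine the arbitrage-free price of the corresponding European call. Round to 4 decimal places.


Answer: Call price = 0.0909

Derivation:
Put-call parity: C - P = S_0 * exp(-qT) - K * exp(-rT).
S_0 * exp(-qT) = 0.8900 * 0.93053090 = 0.82817250
K * exp(-rT) = 0.8800 * 0.97238837 = 0.85570176
C = P + S*exp(-qT) - K*exp(-rT)
C = 0.1184 + 0.82817250 - 0.85570176 = 0.0909


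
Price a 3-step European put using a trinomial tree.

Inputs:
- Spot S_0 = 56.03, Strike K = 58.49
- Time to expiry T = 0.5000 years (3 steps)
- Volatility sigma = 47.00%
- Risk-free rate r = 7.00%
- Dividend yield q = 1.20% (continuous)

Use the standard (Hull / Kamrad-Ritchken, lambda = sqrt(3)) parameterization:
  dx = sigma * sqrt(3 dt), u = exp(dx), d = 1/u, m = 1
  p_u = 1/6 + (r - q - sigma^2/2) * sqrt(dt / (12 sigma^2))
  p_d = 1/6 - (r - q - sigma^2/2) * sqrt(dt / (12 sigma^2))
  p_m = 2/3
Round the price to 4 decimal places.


dt = T/N = 0.166667; dx = sigma*sqrt(3*dt) = 0.332340
u = exp(dx) = 1.394227; d = 1/u = 0.717243
p_u = 0.153515, p_m = 0.666667, p_d = 0.179818
Discount per step: exp(-r*dt) = 0.988401
Stock lattice S(k, j) with j the centered position index:
  k=0: S(0,+0) = 56.0300
  k=1: S(1,-1) = 40.1871; S(1,+0) = 56.0300; S(1,+1) = 78.1185
  k=2: S(2,-2) = 28.8240; S(2,-1) = 40.1871; S(2,+0) = 56.0300; S(2,+1) = 78.1185; S(2,+2) = 108.9150
  k=3: S(3,-3) = 20.6738; S(3,-2) = 28.8240; S(3,-1) = 40.1871; S(3,+0) = 56.0300; S(3,+1) = 78.1185; S(3,+2) = 108.9150; S(3,+3) = 151.8522
Terminal payoffs V(N, j) = max(K - S_T, 0):
  V(3,-3) = 37.816210; V(3,-2) = 29.666043; V(3,-1) = 18.302859; V(3,+0) = 2.460000; V(3,+1) = 0.000000; V(3,+2) = 0.000000; V(3,+3) = 0.000000
Backward induction: V(k, j) = exp(-r*dt) * [p_u * V(k+1, j+1) + p_m * V(k+1, j) + p_d * V(k+1, j-1)]
  V(2,-2) = exp(-r*dt) * [p_u*18.302859 + p_m*29.666043 + p_d*37.816210] = 29.046315
  V(2,-1) = exp(-r*dt) * [p_u*2.460000 + p_m*18.302859 + p_d*29.666043] = 17.706269
  V(2,+0) = exp(-r*dt) * [p_u*0.000000 + p_m*2.460000 + p_d*18.302859] = 4.873994
  V(2,+1) = exp(-r*dt) * [p_u*0.000000 + p_m*0.000000 + p_d*2.460000] = 0.437222
  V(2,+2) = exp(-r*dt) * [p_u*0.000000 + p_m*0.000000 + p_d*0.000000] = 0.000000
  V(1,-1) = exp(-r*dt) * [p_u*4.873994 + p_m*17.706269 + p_d*29.046315] = 17.569295
  V(1,+0) = exp(-r*dt) * [p_u*0.437222 + p_m*4.873994 + p_d*17.706269] = 6.424964
  V(1,+1) = exp(-r*dt) * [p_u*0.000000 + p_m*0.437222 + p_d*4.873994] = 1.154369
  V(0,+0) = exp(-r*dt) * [p_u*1.154369 + p_m*6.424964 + p_d*17.569295] = 7.531423

Answer: Price = V(0,0) = 7.5314


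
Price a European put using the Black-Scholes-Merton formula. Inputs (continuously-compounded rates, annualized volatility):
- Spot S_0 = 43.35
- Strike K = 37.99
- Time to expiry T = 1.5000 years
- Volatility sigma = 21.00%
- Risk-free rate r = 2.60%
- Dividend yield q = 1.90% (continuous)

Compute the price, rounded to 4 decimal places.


Answer: Price = 1.8251

Derivation:
d1 = (ln(S/K) + (r - q + 0.5*sigma^2) * T) / (sigma * sqrt(T)) = 0.68258623
d2 = d1 - sigma * sqrt(T) = 0.42538980
exp(-rT) = 0.96175071; exp(-qT) = 0.97190229
P = K * exp(-rT) * N(-d2) - S_0 * exp(-qT) * N(-d1)
N(-d1) = 0.24743417; N(-d2) = 0.33527627
P = 37.9900 * 0.96175071 * 0.33527627 - 43.3500 * 0.97190229 * 0.24743417 = 1.8251


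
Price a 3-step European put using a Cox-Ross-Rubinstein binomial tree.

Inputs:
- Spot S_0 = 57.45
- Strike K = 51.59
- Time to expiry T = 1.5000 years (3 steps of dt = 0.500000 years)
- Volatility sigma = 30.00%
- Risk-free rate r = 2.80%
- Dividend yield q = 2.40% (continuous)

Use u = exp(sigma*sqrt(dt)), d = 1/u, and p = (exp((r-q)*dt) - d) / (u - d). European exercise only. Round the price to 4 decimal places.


Answer: Price = V(0,0) = 5.3462

Derivation:
dt = T/N = 0.500000
u = exp(sigma*sqrt(dt)) = 1.236311; d = 1/u = 0.808858
p = (exp((r-q)*dt) - d) / (u - d) = 0.451849
Discount per step: exp(-r*dt) = 0.986098
Stock lattice S(k, i) with i counting down-moves:
  k=0: S(0,0) = 57.4500
  k=1: S(1,0) = 71.0261; S(1,1) = 46.4689
  k=2: S(2,0) = 87.8103; S(2,1) = 57.4500; S(2,2) = 37.5867
  k=3: S(3,0) = 108.5609; S(3,1) = 71.0261; S(3,2) = 46.4689; S(3,3) = 30.4023
Terminal payoffs V(N, i) = max(K - S_T, 0):
  V(3,0) = 0.000000; V(3,1) = 0.000000; V(3,2) = 5.121114; V(3,3) = 21.187681
Backward induction: V(k, i) = exp(-r*dt) * [p * V(k+1, i) + (1-p) * V(k+1, i+1)].
  V(2,0) = exp(-r*dt) * [p*0.000000 + (1-p)*0.000000] = 0.000000
  V(2,1) = exp(-r*dt) * [p*0.000000 + (1-p)*5.121114] = 2.768120
  V(2,2) = exp(-r*dt) * [p*5.121114 + (1-p)*21.187681] = 13.734392
  V(1,0) = exp(-r*dt) * [p*0.000000 + (1-p)*2.768120] = 1.496254
  V(1,1) = exp(-r*dt) * [p*2.768120 + (1-p)*13.734392] = 8.657244
  V(0,0) = exp(-r*dt) * [p*1.496254 + (1-p)*8.657244] = 5.346188


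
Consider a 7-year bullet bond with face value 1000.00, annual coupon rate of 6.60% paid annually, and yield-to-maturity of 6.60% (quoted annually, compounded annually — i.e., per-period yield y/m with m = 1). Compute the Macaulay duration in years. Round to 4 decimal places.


Answer: Macaulay duration = 5.8260 years

Derivation:
Coupon per period c = face * coupon_rate / m = 66.000000
Periods per year m = 1; per-period yield y/m = 0.066000
Number of cashflows N = 7
Cashflows (t years, CF_t, discount factor 1/(1+y/m)^(m*t), PV):
  t = 1.0000: CF_t = 66.000000, DF = 0.938086, PV = 61.913696
  t = 2.0000: CF_t = 66.000000, DF = 0.880006, PV = 58.080390
  t = 3.0000: CF_t = 66.000000, DF = 0.825521, PV = 54.484419
  t = 4.0000: CF_t = 66.000000, DF = 0.774410, PV = 51.111087
  t = 5.0000: CF_t = 66.000000, DF = 0.726464, PV = 47.946611
  t = 6.0000: CF_t = 66.000000, DF = 0.681486, PV = 44.978059
  t = 7.0000: CF_t = 1066.000000, DF = 0.639292, PV = 681.485739
Price P = sum_t PV_t = 1000.000000
Macaulay numerator sum_t t * PV_t:
  t * PV_t at t = 1.0000: 61.913696
  t * PV_t at t = 2.0000: 116.160781
  t * PV_t at t = 3.0000: 163.453256
  t * PV_t at t = 4.0000: 204.444348
  t * PV_t at t = 5.0000: 239.733053
  t * PV_t at t = 6.0000: 269.868353
  t * PV_t at t = 7.0000: 4770.400171
Macaulay duration D = (sum_t t * PV_t) / P = 5825.973657 / 1000.000000 = 5.825974


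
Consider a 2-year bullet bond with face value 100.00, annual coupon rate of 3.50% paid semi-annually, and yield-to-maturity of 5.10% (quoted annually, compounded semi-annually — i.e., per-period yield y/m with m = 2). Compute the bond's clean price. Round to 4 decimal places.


Answer: Price = 96.9940

Derivation:
Coupon per period c = face * coupon_rate / m = 1.750000
Periods per year m = 2; per-period yield y/m = 0.025500
Number of cashflows N = 4
Cashflows (t years, CF_t, discount factor 1/(1+y/m)^(m*t), PV):
  t = 0.5000: CF_t = 1.750000, DF = 0.975134, PV = 1.706485
  t = 1.0000: CF_t = 1.750000, DF = 0.950886, PV = 1.664051
  t = 1.5000: CF_t = 1.750000, DF = 0.927242, PV = 1.622673
  t = 2.0000: CF_t = 101.750000, DF = 0.904185, PV = 92.000833
Price P = sum_t PV_t = 96.994042


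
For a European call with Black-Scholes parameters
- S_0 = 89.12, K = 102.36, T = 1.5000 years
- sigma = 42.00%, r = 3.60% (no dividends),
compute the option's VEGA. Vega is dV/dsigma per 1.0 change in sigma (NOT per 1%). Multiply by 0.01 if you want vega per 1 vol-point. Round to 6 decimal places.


Answer: Vega = 43.356753

Derivation:
d1 = 0.0929013015; d2 = -0.4214915445
phi(d1) = 0.3972244237; exp(-qT) = 1.0000000000; exp(-rT) = 0.9474321065
Vega = S * exp(-qT) * phi(d1) * sqrt(T) = 89.1200 * 1.0000000000 * 0.3972244237 * 1.2247448714 = 43.356753


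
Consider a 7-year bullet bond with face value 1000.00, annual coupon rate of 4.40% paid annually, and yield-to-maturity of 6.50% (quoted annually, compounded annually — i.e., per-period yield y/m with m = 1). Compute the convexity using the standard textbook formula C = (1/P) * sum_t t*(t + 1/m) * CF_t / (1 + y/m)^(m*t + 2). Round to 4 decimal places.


Answer: Convexity = 41.1407

Derivation:
Coupon per period c = face * coupon_rate / m = 44.000000
Periods per year m = 1; per-period yield y/m = 0.065000
Number of cashflows N = 7
Cashflows (t years, CF_t, discount factor 1/(1+y/m)^(m*t), PV):
  t = 1.0000: CF_t = 44.000000, DF = 0.938967, PV = 41.314554
  t = 2.0000: CF_t = 44.000000, DF = 0.881659, PV = 38.793008
  t = 3.0000: CF_t = 44.000000, DF = 0.827849, PV = 36.425360
  t = 4.0000: CF_t = 44.000000, DF = 0.777323, PV = 34.202216
  t = 5.0000: CF_t = 44.000000, DF = 0.729881, PV = 32.114757
  t = 6.0000: CF_t = 44.000000, DF = 0.685334, PV = 30.154701
  t = 7.0000: CF_t = 1044.000000, DF = 0.643506, PV = 671.820488
Price P = sum_t PV_t = 884.825085
Convexity numerator sum_t t*(t + 1/m) * CF_t / (1+y/m)^(m*t + 2):
  t = 1.0000: term = 72.850720
  t = 2.0000: term = 205.213296
  t = 3.0000: term = 385.377082
  t = 4.0000: term = 603.094025
  t = 5.0000: term = 849.428204
  t = 6.0000: term = 1116.619235
  t = 7.0000: term = 33169.739112
Convexity = (1/P) * sum = 36402.321672 / 884.825085 = 41.140698


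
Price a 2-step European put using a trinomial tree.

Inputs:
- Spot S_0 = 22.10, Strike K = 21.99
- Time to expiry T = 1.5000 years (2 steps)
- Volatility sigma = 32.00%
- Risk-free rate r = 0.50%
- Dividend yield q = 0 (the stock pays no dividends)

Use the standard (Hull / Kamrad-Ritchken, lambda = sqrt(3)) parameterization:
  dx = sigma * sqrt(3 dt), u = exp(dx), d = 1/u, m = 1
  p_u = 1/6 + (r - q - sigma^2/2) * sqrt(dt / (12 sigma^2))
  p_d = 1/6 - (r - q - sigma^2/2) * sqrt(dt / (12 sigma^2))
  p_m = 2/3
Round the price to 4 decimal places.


Answer: Price = V(0,0) = 2.7831

Derivation:
dt = T/N = 0.750000; dx = sigma*sqrt(3*dt) = 0.480000
u = exp(dx) = 1.616074; d = 1/u = 0.618783
p_u = 0.130573, p_m = 0.666667, p_d = 0.202760
Discount per step: exp(-r*dt) = 0.996257
Stock lattice S(k, j) with j the centered position index:
  k=0: S(0,+0) = 22.1000
  k=1: S(1,-1) = 13.6751; S(1,+0) = 22.1000; S(1,+1) = 35.7152
  k=2: S(2,-2) = 8.4619; S(2,-1) = 13.6751; S(2,+0) = 22.1000; S(2,+1) = 35.7152; S(2,+2) = 57.7185
Terminal payoffs V(N, j) = max(K - S_T, 0):
  V(2,-2) = 13.528067; V(2,-1) = 8.314887; V(2,+0) = 0.000000; V(2,+1) = 0.000000; V(2,+2) = 0.000000
Backward induction: V(k, j) = exp(-r*dt) * [p_u * V(k+1, j+1) + p_m * V(k+1, j) + p_d * V(k+1, j-1)]
  V(1,-1) = exp(-r*dt) * [p_u*0.000000 + p_m*8.314887 + p_d*13.528067] = 8.255199
  V(1,+0) = exp(-r*dt) * [p_u*0.000000 + p_m*0.000000 + p_d*8.314887] = 1.679620
  V(1,+1) = exp(-r*dt) * [p_u*0.000000 + p_m*0.000000 + p_d*0.000000] = 0.000000
  V(0,+0) = exp(-r*dt) * [p_u*0.000000 + p_m*1.679620 + p_d*8.255199] = 2.783118


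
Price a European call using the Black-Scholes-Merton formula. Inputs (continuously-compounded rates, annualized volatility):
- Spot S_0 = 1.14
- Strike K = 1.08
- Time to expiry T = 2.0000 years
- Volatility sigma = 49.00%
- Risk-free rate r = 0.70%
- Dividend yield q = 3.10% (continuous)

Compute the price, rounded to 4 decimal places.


Answer: Price = 0.2928

Derivation:
d1 = (ln(S/K) + (r - q + 0.5*sigma^2) * T) / (sigma * sqrt(T)) = 0.35523778
d2 = d1 - sigma * sqrt(T) = -0.33772687
exp(-rT) = 0.98609754; exp(-qT) = 0.93988289
C = S_0 * exp(-qT) * N(d1) - K * exp(-rT) * N(d2)
N(d1) = 0.63879427; N(d2) = 0.36778451
C = 1.1400 * 0.93988289 * 0.63879427 - 1.0800 * 0.98609754 * 0.36778451 = 0.2928


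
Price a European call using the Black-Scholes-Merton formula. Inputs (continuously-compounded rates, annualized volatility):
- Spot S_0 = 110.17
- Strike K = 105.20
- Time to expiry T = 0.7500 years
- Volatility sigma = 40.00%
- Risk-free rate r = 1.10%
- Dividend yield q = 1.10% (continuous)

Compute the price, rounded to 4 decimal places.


d1 = (ln(S/K) + (r - q + 0.5*sigma^2) * T) / (sigma * sqrt(T)) = 0.30646135
d2 = d1 - sigma * sqrt(T) = -0.03994881
exp(-rT) = 0.99178394; exp(-qT) = 0.99178394
C = S_0 * exp(-qT) * N(d1) - K * exp(-rT) * N(d2)
N(d1) = 0.62037330; N(d2) = 0.48406697
C = 110.1700 * 0.99178394 * 0.62037330 - 105.2000 * 0.99178394 * 0.48406697 = 17.2795

Answer: Price = 17.2795


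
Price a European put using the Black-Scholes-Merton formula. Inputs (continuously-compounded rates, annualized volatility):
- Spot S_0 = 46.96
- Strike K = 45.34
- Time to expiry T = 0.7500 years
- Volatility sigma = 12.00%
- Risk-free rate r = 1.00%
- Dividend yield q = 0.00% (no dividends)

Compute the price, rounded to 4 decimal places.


Answer: Price = 1.0838

Derivation:
d1 = (ln(S/K) + (r - q + 0.5*sigma^2) * T) / (sigma * sqrt(T)) = 0.46194305
d2 = d1 - sigma * sqrt(T) = 0.35802001
exp(-rT) = 0.99252805; exp(-qT) = 1.00000000
P = K * exp(-rT) * N(-d2) - S_0 * exp(-qT) * N(-d1)
N(-d1) = 0.32206108; N(-d2) = 0.36016417
P = 45.3400 * 0.99252805 * 0.36016417 - 46.9600 * 1.00000000 * 0.32206108 = 1.0838
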